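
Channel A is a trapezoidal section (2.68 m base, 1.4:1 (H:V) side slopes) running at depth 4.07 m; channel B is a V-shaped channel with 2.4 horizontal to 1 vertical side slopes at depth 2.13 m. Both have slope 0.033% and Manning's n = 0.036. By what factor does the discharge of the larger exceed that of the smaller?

5.1

Channel A: With bottom width b = 2.68 m and side slope z = 1.4: A = (b + zy)y = (2.68 + 1.4×4.07)×4.07 = 34.1 m²; P = b + 2y√(1+z²) = 2.68 + 2×4.07×1.72 = 16.68 m. Hydraulic radius R = A/P = 34.1/16.68 = 2.044 m. Q_A = (1/0.036)·34.1·2.044^(2/3)·√0.00033 = 27.71 m³/s.
Channel B: For a triangular section with side slope z = 2.4: A = zy² = 2.4×2.13² = 10.89 m²; P = 2y√(1+z²) = 2×2.13×2.6 = 11.08 m. Hydraulic radius R = A/P = 10.89/11.08 = 0.9831 m. Q_B = (1/0.036)·10.89·0.9831^(2/3)·√0.00033 = 5.432 m³/s.
The larger discharge is 27.71 m³/s and the smaller is 5.432 m³/s; the ratio is 5.1.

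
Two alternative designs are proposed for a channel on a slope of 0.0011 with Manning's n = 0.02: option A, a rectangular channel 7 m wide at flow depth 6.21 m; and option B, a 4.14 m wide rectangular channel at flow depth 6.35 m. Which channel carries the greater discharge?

Channel A: Flow area A = b·y = 7 × 6.21 = 43.47 m². Wetted perimeter P = b + 2y = 7 + 2×6.21 = 19.42 m. Hydraulic radius R = A/P = 43.47/19.42 = 2.238 m. Q_A = (1/0.02)·43.47·2.238^(2/3)·√0.0011 = 123.4 m³/s.
Channel B: Flow area A = b·y = 4.14 × 6.35 = 26.29 m². Wetted perimeter P = b + 2y = 4.14 + 2×6.35 = 16.84 m. Hydraulic radius R = A/P = 26.29/16.84 = 1.561 m. Q_B = (1/0.02)·26.29·1.561^(2/3)·√0.0011 = 58.67 m³/s.
Q_A = 123.4 m³/s vs Q_B = 58.67 m³/s, so channel A carries more.

channel A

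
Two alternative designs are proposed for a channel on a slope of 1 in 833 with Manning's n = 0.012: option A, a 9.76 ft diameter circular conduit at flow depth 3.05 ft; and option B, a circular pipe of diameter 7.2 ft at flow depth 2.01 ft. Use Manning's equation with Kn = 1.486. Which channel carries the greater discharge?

Channel A: For a circular section of diameter D = 9.76 ft at depth y = 3.05 ft, the central angle is θ = 2 arccos(1 − 2y/D) = 2.373 rad. Then A = (D²/8)(θ − sin θ) = 19.97 ft² and P = Dθ/2 = 11.58 ft. Hydraulic radius R = A/P = 19.97/11.58 = 1.725 ft. Q_A = (1.486/0.012)·19.97·1.725^(2/3)·√0.0012 = 123.3 ft³/s.
Channel B: For a circular section of diameter D = 7.2 ft at depth y = 2.01 ft, the central angle is θ = 2 arccos(1 − 2y/D) = 2.227 rad. Then A = (D²/8)(θ − sin θ) = 9.293 ft² and P = Dθ/2 = 8.016 ft. Hydraulic radius R = A/P = 9.293/8.016 = 1.159 ft. Q_B = (1.486/0.012)·9.293·1.159^(2/3)·√0.0012 = 44.01 ft³/s.
Q_A = 123.3 ft³/s vs Q_B = 44.01 ft³/s, so channel A carries more.

channel A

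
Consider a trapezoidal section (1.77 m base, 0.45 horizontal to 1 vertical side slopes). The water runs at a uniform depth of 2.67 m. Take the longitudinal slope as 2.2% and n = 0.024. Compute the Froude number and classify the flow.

With bottom width b = 1.77 m and side slope z = 0.45: A = (b + zy)y = (1.77 + 0.45×2.67)×2.67 = 7.934 m²; P = b + 2y√(1+z²) = 1.77 + 2×2.67×1.097 = 7.626 m.
Hydraulic radius R = A/P = 7.934/7.626 = 1.04 m.
V = (1/n) R^(2/3) √S = (1/0.024) × 1.04^(2/3) × √0.022 = 6.346 m/s. Hydraulic depth D_h = A/T = 7.934/4.173 = 1.901 m.
Froude number Fr = V/√(g·D_h) = 6.346/√(9.81×1.901) = 1.47, which is greater than 1, so the flow is supercritical.

supercritical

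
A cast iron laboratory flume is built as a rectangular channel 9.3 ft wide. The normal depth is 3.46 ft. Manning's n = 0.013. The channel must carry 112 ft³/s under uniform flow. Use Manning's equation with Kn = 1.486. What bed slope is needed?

Flow area A = b·y = 9.3 × 3.46 = 32.18 ft². Wetted perimeter P = b + 2y = 9.3 + 2×3.46 = 16.22 ft.
Hydraulic radius R = A/P = 32.18/16.22 = 1.984 ft.
From Manning's equation, S = [nQ / (1.486 A R^(2/3))]² = [0.013 × 112 / (1.486 × 32.18 × 1.984^(2/3))]² = 0.000372.

S = 0.000372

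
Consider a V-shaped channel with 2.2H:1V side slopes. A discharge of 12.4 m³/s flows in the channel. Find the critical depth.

y_c = 1.45 m

At critical depth, Q² T / (g A³) = 1, i.e. A³/T = Q²/g = 12.4²/9.81 = 15.67.
Trying y = 1.01 m: A³/T = 2.543 — short.
Trying y = 1.71 m: A³/T = 35.38 — over.
Trying y = 1.45 m: A³/T = 15.51 — ≈ 15.67.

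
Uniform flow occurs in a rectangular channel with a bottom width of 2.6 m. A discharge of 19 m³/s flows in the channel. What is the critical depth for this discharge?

y_c = 1.76 m

For a rectangular channel, critical depth y_c = (q²/g)^(1/3) where q = Q/b = 19/2.6 = 7.308 m²/s.
So y_c = (7.308²/9.81)^(1/3) = 1.76 m.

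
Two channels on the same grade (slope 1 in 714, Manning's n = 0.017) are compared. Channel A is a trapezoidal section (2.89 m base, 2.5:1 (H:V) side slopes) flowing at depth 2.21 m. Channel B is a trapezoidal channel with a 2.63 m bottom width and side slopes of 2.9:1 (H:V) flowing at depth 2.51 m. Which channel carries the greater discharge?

channel B

Channel A: With bottom width b = 2.89 m and side slope z = 2.5: A = (b + zy)y = (2.89 + 2.5×2.21)×2.21 = 18.6 m²; P = b + 2y√(1+z²) = 2.89 + 2×2.21×2.693 = 14.79 m. Hydraulic radius R = A/P = 18.6/14.79 = 1.257 m. Q_A = (1/0.017)·18.6·1.257^(2/3)·√0.001401 = 47.69 m³/s.
Channel B: With bottom width b = 2.63 m and side slope z = 2.9: A = (b + zy)y = (2.63 + 2.9×2.51)×2.51 = 24.87 m²; P = b + 2y√(1+z²) = 2.63 + 2×2.51×3.068 = 18.03 m. Hydraulic radius R = A/P = 24.87/18.03 = 1.38 m. Q_B = (1/0.017)·24.87·1.38^(2/3)·√0.001401 = 67.85 m³/s.
Q_A = 47.69 m³/s vs Q_B = 67.85 m³/s, so channel B carries more.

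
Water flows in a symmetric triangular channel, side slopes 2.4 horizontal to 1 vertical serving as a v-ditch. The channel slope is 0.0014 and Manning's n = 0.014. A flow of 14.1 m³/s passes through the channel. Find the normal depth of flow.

y_n = 1.63 m

Manning's equation rearranged: A R^(2/3) = nQ / (1·√S) = 0.014 × 14.1 / (√0.0014) = 5.276.
At y = 1.92 m: A R^(2/3) = 8.162 — over.
At y = 1.43 m: A R^(2/3) = 3.72 — short.
At y = 1.63 m: A R^(2/3) = 5.275 — matches.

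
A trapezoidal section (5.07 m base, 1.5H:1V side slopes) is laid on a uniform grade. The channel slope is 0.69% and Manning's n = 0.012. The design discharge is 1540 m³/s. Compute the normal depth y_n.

y_n = 6.57 m

Manning's equation rearranged: A R^(2/3) = nQ / (1·√S) = 0.012 × 1540 / (√0.0069) = 222.5.
Trying y = 7.27 m: A R^(2/3) = 278.5 — over.
Trying y = 5.19 m: A R^(2/3) = 132.7 — short.
Trying y = 6.57 m: A R^(2/3) = 222.1 — ≈ 222.5.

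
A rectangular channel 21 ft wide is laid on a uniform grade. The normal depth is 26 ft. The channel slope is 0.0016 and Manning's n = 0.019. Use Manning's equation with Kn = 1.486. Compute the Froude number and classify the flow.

subcritical

Flow area A = b·y = 21 × 26 = 546 ft². Wetted perimeter P = b + 2y = 21 + 2×26 = 73 ft.
Hydraulic radius R = A/P = 546/73 = 7.479 ft.
V = (1.486/n) R^(2/3) √S = (1.486/0.019) × 7.479^(2/3) × √0.0016 = 11.96 ft/s. Hydraulic depth D_h = A/T = 546/21 = 26 ft.
Froude number Fr = V/√(g·D_h) = 11.96/√(32.2×26) = 0.414, which is less than 1, so the flow is subcritical.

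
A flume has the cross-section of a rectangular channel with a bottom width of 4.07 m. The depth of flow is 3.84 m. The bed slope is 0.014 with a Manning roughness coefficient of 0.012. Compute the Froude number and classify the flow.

Flow area A = b·y = 4.07 × 3.84 = 15.63 m². Wetted perimeter P = b + 2y = 4.07 + 2×3.84 = 11.75 m.
Hydraulic radius R = A/P = 15.63/11.75 = 1.33 m.
V = (1/n) R^(2/3) √S = (1/0.012) × 1.33^(2/3) × √0.014 = 11.93 m/s. Hydraulic depth D_h = A/T = 15.63/4.07 = 3.84 m.
Froude number Fr = V/√(g·D_h) = 11.93/√(9.81×3.84) = 1.94, which is greater than 1, so the flow is supercritical.

supercritical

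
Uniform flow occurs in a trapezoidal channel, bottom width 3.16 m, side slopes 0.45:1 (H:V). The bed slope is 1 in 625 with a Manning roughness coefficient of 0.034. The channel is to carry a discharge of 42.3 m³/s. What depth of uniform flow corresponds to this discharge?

Manning's equation rearranged: A R^(2/3) = nQ / (1·√S) = 0.034 × 42.3 / (√0.0016) = 35.95.
Try y = 5.57 m: A R^(2/3) = 50.98 — too large.
Try y = 3.69 m: A R^(2/3) = 24.14 — too small.
Try y = 4.61 m: A R^(2/3) = 35.95 — ≈ 35.95.

y_n = 4.61 m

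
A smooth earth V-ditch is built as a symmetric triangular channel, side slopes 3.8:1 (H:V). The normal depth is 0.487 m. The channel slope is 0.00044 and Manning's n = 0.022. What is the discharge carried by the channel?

Q = 0.328 m³/s

For a triangular section with side slope z = 3.8: A = zy² = 3.8×0.487² = 0.9012 m²; P = 2y√(1+z²) = 2×0.487×3.929 = 3.827 m.
Hydraulic radius R = A/P = 0.9012/3.827 = 0.2355 m.
Manning's equation: Q = (1/n) A R^(2/3) S^(1/2) = (1/0.022) × 0.9012 × 0.2355^(2/3) × 0.00044^(1/2) = 0.328 m³/s.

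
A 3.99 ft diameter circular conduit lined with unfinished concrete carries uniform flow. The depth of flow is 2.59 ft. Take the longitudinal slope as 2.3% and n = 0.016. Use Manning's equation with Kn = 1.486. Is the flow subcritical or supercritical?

For a circular section of diameter D = 3.99 ft at depth y = 2.59 ft, the central angle is θ = 2 arccos(1 − 2y/D) = 3.747 rad. Then A = (D²/8)(θ − sin θ) = 8.59 ft² and P = Dθ/2 = 7.476 ft.
Hydraulic radius R = A/P = 8.59/7.476 = 1.149 ft.
V = (1.486/n) R^(2/3) √S = (1.486/0.016) × 1.149^(2/3) × √0.023 = 15.45 ft/s. Hydraulic depth D_h = A/T = 8.59/3.808 = 2.256 ft.
Froude number Fr = V/√(g·D_h) = 15.45/√(32.2×2.256) = 1.81, which is greater than 1, so the flow is supercritical.

supercritical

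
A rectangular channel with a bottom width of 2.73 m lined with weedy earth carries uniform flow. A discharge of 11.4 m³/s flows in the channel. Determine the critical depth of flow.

For a rectangular channel, critical depth y_c = (q²/g)^(1/3) where q = Q/b = 11.4/2.73 = 4.176 m²/s.
So y_c = (4.176²/9.81)^(1/3) = 1.21 m.

y_c = 1.21 m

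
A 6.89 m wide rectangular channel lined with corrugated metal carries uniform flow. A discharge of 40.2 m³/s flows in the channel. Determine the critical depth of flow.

For a rectangular channel, critical depth y_c = (q²/g)^(1/3) where q = Q/b = 40.2/6.89 = 5.835 m²/s.
So y_c = (5.835²/9.81)^(1/3) = 1.51 m.

y_c = 1.51 m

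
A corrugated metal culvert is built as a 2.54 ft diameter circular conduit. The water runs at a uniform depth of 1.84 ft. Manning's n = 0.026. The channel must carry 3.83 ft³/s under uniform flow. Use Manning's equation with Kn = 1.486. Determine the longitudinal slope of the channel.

S = 0.000419

For a circular section of diameter D = 2.54 ft at depth y = 1.84 ft, the central angle is θ = 2 arccos(1 − 2y/D) = 4.072 rad. Then A = (D²/8)(θ − sin θ) = 3.931 ft² and P = Dθ/2 = 5.172 ft.
Hydraulic radius R = A/P = 3.931/5.172 = 0.7601 ft.
From Manning's equation, S = [nQ / (1.486 A R^(2/3))]² = [0.026 × 3.83 / (1.486 × 3.931 × 0.7601^(2/3))]² = 0.000419.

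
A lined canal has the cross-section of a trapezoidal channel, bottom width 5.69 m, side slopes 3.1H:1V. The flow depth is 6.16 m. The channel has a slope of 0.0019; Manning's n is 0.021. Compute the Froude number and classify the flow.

subcritical

With bottom width b = 5.69 m and side slope z = 3.1: A = (b + zy)y = (5.69 + 3.1×6.16)×6.16 = 152.7 m²; P = b + 2y√(1+z²) = 5.69 + 2×6.16×3.257 = 45.82 m.
Hydraulic radius R = A/P = 152.7/45.82 = 3.332 m.
V = (1/n) R^(2/3) √S = (1/0.021) × 3.332^(2/3) × √0.0019 = 4.631 m/s. Hydraulic depth D_h = A/T = 152.7/43.88 = 3.479 m.
Froude number Fr = V/√(g·D_h) = 4.631/√(9.81×3.479) = 0.793, which is less than 1, so the flow is subcritical.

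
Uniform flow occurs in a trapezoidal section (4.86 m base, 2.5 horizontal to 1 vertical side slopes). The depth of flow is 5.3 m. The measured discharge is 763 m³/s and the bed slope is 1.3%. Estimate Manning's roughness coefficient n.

With bottom width b = 4.86 m and side slope z = 2.5: A = (b + zy)y = (4.86 + 2.5×5.3)×5.3 = 95.98 m²; P = b + 2y√(1+z²) = 4.86 + 2×5.3×2.693 = 33.4 m.
Hydraulic radius R = A/P = 95.98/33.4 = 2.874 m.
Rearranging Manning's equation: n = (1/Q) A R^(2/3) S^(1/2) = (1/763) × 95.98 × 2.874^(2/3) × √0.013 = 0.029.

n = 0.029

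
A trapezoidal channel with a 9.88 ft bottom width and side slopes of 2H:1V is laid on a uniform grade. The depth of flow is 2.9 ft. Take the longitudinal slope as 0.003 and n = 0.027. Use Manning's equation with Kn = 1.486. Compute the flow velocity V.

With bottom width b = 9.88 ft and side slope z = 2: A = (b + zy)y = (9.88 + 2×2.9)×2.9 = 45.47 ft²; P = b + 2y√(1+z²) = 9.88 + 2×2.9×2.236 = 22.85 ft.
Hydraulic radius R = A/P = 45.47/22.85 = 1.99 ft.
From Manning's equation, V = (1.486/n) R^(2/3) S^(1/2) = (1.486/0.027) × 1.99^(2/3) × 0.003^(1/2) = 4.77 ft/s.

V = 4.77 ft/s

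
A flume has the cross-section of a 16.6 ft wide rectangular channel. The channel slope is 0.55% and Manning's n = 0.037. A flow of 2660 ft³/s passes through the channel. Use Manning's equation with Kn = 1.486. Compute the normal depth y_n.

Manning's equation rearranged: A R^(2/3) = nQ / (1.486·√S) = 0.037 × 2660 / (1.486 × √0.0055) = 893.1.
At y = 21.5 ft: A R^(2/3) = 1177 — too large.
At y = 17.1 ft: A R^(2/3) = 893.8 — close enough.

y_n = 17.1 ft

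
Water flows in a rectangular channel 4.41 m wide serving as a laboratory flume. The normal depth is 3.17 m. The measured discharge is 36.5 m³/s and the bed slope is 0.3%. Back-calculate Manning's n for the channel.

n = 0.025

Flow area A = b·y = 4.41 × 3.17 = 13.98 m². Wetted perimeter P = b + 2y = 4.41 + 2×3.17 = 10.75 m.
Hydraulic radius R = A/P = 13.98/10.75 = 1.3 m.
Rearranging Manning's equation: n = (1/Q) A R^(2/3) S^(1/2) = (1/36.5) × 13.98 × 1.3^(2/3) × √0.003 = 0.025.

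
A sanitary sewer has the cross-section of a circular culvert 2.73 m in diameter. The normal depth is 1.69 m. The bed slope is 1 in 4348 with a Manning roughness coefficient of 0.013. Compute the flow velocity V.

For a circular section of diameter D = 2.73 m at depth y = 1.69 m, the central angle is θ = 2 arccos(1 − 2y/D) = 3.622 rad. Then A = (D²/8)(θ − sin θ) = 3.806 m² and P = Dθ/2 = 4.945 m.
Hydraulic radius R = A/P = 3.806/4.945 = 0.7696 m.
From Manning's equation, V = (1/n) R^(2/3) S^(1/2) = (1/0.013) × 0.7696^(2/3) × 0.00023^(1/2) = 0.98 m/s.

V = 0.98 m/s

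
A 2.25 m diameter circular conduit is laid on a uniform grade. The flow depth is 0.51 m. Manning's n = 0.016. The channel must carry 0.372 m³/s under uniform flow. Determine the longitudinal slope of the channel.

S = 0.00038

For a circular section of diameter D = 2.25 m at depth y = 0.51 m, the central angle is θ = 2 arccos(1 − 2y/D) = 1.985 rad. Then A = (D²/8)(θ − sin θ) = 0.6767 m² and P = Dθ/2 = 2.233 m.
Hydraulic radius R = A/P = 0.6767/2.233 = 0.303 m.
From Manning's equation, S = [nQ / (1 A R^(2/3))]² = [0.016 × 0.372 / (1 × 0.6767 × 0.303^(2/3))]² = 0.00038.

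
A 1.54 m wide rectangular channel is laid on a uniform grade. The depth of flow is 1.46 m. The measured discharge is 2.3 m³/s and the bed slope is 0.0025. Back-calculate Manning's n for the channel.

n = 0.031

Flow area A = b·y = 1.54 × 1.46 = 2.248 m². Wetted perimeter P = b + 2y = 1.54 + 2×1.46 = 4.46 m.
Hydraulic radius R = A/P = 2.248/4.46 = 0.5041 m.
Rearranging Manning's equation: n = (1/Q) A R^(2/3) S^(1/2) = (1/2.3) × 2.248 × 0.5041^(2/3) × √0.0025 = 0.031.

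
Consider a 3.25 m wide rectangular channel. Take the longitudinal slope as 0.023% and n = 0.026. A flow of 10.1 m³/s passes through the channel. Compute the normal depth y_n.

Manning's equation rearranged: A R^(2/3) = nQ / (1·√S) = 0.026 × 10.1 / (√0.00023) = 17.32.
Trying y = 4.23 m: A R^(2/3) = 15.3 — short.
Trying y = 5.43 m: A R^(2/3) = 20.49 — over.
Trying y = 4.7 m: A R^(2/3) = 17.32 — ≈ 17.32.

y_n = 4.7 m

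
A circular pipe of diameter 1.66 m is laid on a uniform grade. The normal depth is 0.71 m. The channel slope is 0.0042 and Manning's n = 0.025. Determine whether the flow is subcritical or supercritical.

For a circular section of diameter D = 1.66 m at depth y = 0.71 m, the central angle is θ = 2 arccos(1 − 2y/D) = 2.851 rad. Then A = (D²/8)(θ − sin θ) = 0.8836 m² and P = Dθ/2 = 2.367 m.
Hydraulic radius R = A/P = 0.8836/2.367 = 0.3734 m.
V = (1/n) R^(2/3) √S = (1/0.025) × 0.3734^(2/3) × √0.0042 = 1.344 m/s. Hydraulic depth D_h = A/T = 0.8836/1.643 = 0.538 m.
Froude number Fr = V/√(g·D_h) = 1.344/√(9.81×0.538) = 0.585, which is less than 1, so the flow is subcritical.

subcritical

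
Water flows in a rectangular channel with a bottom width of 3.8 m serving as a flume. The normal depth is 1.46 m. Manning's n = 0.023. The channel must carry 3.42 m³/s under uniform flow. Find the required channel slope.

Flow area A = b·y = 3.8 × 1.46 = 5.548 m². Wetted perimeter P = b + 2y = 3.8 + 2×1.46 = 6.72 m.
Hydraulic radius R = A/P = 5.548/6.72 = 0.8256 m.
From Manning's equation, S = [nQ / (1 A R^(2/3))]² = [0.023 × 3.42 / (1 × 5.548 × 0.8256^(2/3))]² = 0.00026.

S = 0.00026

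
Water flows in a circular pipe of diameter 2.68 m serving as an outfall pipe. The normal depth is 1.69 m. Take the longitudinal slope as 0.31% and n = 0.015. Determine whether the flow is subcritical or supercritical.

For a circular section of diameter D = 2.68 m at depth y = 1.69 m, the central angle is θ = 2 arccos(1 − 2y/D) = 3.67 rad. Then A = (D²/8)(θ − sin θ) = 3.748 m² and P = Dθ/2 = 4.918 m.
Hydraulic radius R = A/P = 3.748/4.918 = 0.7621 m.
V = (1/n) R^(2/3) √S = (1/0.015) × 0.7621^(2/3) × √0.0031 = 3.097 m/s. Hydraulic depth D_h = A/T = 3.748/2.587 = 1.449 m.
Froude number Fr = V/√(g·D_h) = 3.097/√(9.81×1.449) = 0.821, which is less than 1, so the flow is subcritical.

subcritical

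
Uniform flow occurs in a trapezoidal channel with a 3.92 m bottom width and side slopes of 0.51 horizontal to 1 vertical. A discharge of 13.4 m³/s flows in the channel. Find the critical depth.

At critical depth, Q² T / (g A³) = 1, i.e. A³/T = Q²/g = 13.4²/9.81 = 18.3.
At y = 0.873 m: A³/T = 11.5 — too small.
At y = 1.13 m: A³/T = 25.86 — too large.
At y = 1.01 m: A³/T = 18.16 — matches.

y_c = 1.01 m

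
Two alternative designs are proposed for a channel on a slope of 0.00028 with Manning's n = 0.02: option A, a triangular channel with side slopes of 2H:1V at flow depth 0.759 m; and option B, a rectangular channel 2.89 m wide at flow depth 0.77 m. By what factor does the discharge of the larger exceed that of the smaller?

2.51

Channel A: For a triangular section with side slope z = 2: A = zy² = 2×0.759² = 1.152 m²; P = 2y√(1+z²) = 2×0.759×2.236 = 3.394 m. Hydraulic radius R = A/P = 1.152/3.394 = 0.3394 m. Q_A = (1/0.02)·1.152·0.3394^(2/3)·√0.00028 = 0.4691 m³/s.
Channel B: Flow area A = b·y = 2.89 × 0.77 = 2.225 m². Wetted perimeter P = b + 2y = 2.89 + 2×0.77 = 4.43 m. Hydraulic radius R = A/P = 2.225/4.43 = 0.5023 m. Q_B = (1/0.02)·2.225·0.5023^(2/3)·√0.00028 = 1.177 m³/s.
The larger discharge is 1.177 m³/s and the smaller is 0.4691 m³/s; the ratio is 2.51.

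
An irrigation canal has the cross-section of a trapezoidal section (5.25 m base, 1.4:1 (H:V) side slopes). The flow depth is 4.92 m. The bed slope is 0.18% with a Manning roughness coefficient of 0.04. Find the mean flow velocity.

With bottom width b = 5.25 m and side slope z = 1.4: A = (b + zy)y = (5.25 + 1.4×4.92)×4.92 = 59.72 m²; P = b + 2y√(1+z²) = 5.25 + 2×4.92×1.72 = 22.18 m.
Hydraulic radius R = A/P = 59.72/22.18 = 2.693 m.
From Manning's equation, V = (1/n) R^(2/3) S^(1/2) = (1/0.04) × 2.693^(2/3) × 0.0018^(1/2) = 2.05 m/s.

V = 2.05 m/s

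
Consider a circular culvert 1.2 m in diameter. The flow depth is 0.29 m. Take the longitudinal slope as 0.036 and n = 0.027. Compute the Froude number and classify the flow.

supercritical

For a circular section of diameter D = 1.2 m at depth y = 0.29 m, the central angle is θ = 2 arccos(1 − 2y/D) = 2.056 rad. Then A = (D²/8)(θ − sin θ) = 0.2108 m² and P = Dθ/2 = 1.233 m.
Hydraulic radius R = A/P = 0.2108/1.233 = 0.1709 m.
V = (1/n) R^(2/3) √S = (1/0.027) × 0.1709^(2/3) × √0.036 = 2.164 m/s. Hydraulic depth D_h = A/T = 0.2108/1.027 = 0.2051 m.
Froude number Fr = V/√(g·D_h) = 2.164/√(9.81×0.2051) = 1.53, which is greater than 1, so the flow is supercritical.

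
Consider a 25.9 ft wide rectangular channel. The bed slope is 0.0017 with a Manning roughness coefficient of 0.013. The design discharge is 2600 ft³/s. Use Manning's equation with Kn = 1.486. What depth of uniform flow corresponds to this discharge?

y_n = 7.53 ft

Manning's equation rearranged: A R^(2/3) = nQ / (1.486·√S) = 0.013 × 2600 / (1.486 × √0.0017) = 551.7.
Trying y = 6.6 ft: A R^(2/3) = 457 — short.
Trying y = 8.54 ft: A R^(2/3) = 659.3 — over.
Trying y = 7.53 ft: A R^(2/3) = 552 — close enough.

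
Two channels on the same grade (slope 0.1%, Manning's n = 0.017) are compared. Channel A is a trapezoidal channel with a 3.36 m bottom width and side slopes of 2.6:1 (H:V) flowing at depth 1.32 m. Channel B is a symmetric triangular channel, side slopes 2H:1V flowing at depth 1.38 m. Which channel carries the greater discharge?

Channel A: With bottom width b = 3.36 m and side slope z = 2.6: A = (b + zy)y = (3.36 + 2.6×1.32)×1.32 = 8.965 m²; P = b + 2y√(1+z²) = 3.36 + 2×1.32×2.786 = 10.71 m. Hydraulic radius R = A/P = 8.965/10.71 = 0.8368 m. Q_A = (1/0.017)·8.965·0.8368^(2/3)·√0.001 = 14.81 m³/s.
Channel B: For a triangular section with side slope z = 2: A = zy² = 2×1.38² = 3.809 m²; P = 2y√(1+z²) = 2×1.38×2.236 = 6.172 m. Hydraulic radius R = A/P = 3.809/6.172 = 0.6172 m. Q_B = (1/0.017)·3.809·0.6172^(2/3)·√0.001 = 5.136 m³/s.
Q_A = 14.81 m³/s vs Q_B = 5.136 m³/s, so channel A carries more.

channel A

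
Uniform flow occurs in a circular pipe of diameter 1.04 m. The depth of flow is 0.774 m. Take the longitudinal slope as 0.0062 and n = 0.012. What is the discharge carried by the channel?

For a circular section of diameter D = 1.04 m at depth y = 0.774 m, the central angle is θ = 2 arccos(1 − 2y/D) = 4.162 rad. Then A = (D²/8)(θ − sin θ) = 0.678 m² and P = Dθ/2 = 2.164 m.
Hydraulic radius R = A/P = 0.678/2.164 = 0.3132 m.
Manning's equation: Q = (1/n) A R^(2/3) S^(1/2) = (1/0.012) × 0.678 × 0.3132^(2/3) × 0.0062^(1/2) = 2.05 m³/s.

Q = 2.05 m³/s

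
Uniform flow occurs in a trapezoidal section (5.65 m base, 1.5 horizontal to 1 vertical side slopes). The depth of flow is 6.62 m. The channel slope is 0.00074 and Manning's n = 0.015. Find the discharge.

With bottom width b = 5.65 m and side slope z = 1.5: A = (b + zy)y = (5.65 + 1.5×6.62)×6.62 = 103.1 m²; P = b + 2y√(1+z²) = 5.65 + 2×6.62×1.803 = 29.52 m.
Hydraulic radius R = A/P = 103.1/29.52 = 3.494 m.
Manning's equation: Q = (1/n) A R^(2/3) S^(1/2) = (1/0.015) × 103.1 × 3.494^(2/3) × 0.00074^(1/2) = 431 m³/s.

Q = 431 m³/s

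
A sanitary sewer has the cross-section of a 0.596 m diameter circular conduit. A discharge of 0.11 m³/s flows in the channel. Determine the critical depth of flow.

At critical depth, Q² T / (g A³) = 1, i.e. A³/T = Q²/g = 0.11²/9.81 = 0.001233.
Try y = 0.235 m: A³/T = 0.001834 — too large.
Try y = 0.175 m: A³/T = 0.0005875 — too small.
Try y = 0.212 m: A³/T = 0.001234 — matches.

y_c = 0.212 m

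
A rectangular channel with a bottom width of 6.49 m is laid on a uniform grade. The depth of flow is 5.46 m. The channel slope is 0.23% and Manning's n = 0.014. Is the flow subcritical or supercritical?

subcritical

Flow area A = b·y = 6.49 × 5.46 = 35.44 m². Wetted perimeter P = b + 2y = 6.49 + 2×5.46 = 17.41 m.
Hydraulic radius R = A/P = 35.44/17.41 = 2.035 m.
V = (1/n) R^(2/3) √S = (1/0.014) × 2.035^(2/3) × √0.0023 = 5.502 m/s. Hydraulic depth D_h = A/T = 35.44/6.49 = 5.46 m.
Froude number Fr = V/√(g·D_h) = 5.502/√(9.81×5.46) = 0.752, which is less than 1, so the flow is subcritical.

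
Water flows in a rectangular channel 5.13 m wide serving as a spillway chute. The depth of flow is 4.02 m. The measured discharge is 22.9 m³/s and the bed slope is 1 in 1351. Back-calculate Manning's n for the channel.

n = 0.033

Flow area A = b·y = 5.13 × 4.02 = 20.62 m². Wetted perimeter P = b + 2y = 5.13 + 2×4.02 = 13.17 m.
Hydraulic radius R = A/P = 20.62/13.17 = 1.566 m.
Rearranging Manning's equation: n = (1/Q) A R^(2/3) S^(1/2) = (1/22.9) × 20.62 × 1.566^(2/3) × √0.0007402 = 0.033.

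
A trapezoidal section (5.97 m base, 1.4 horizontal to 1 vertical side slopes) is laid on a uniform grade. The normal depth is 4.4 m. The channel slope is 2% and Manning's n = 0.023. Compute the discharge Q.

With bottom width b = 5.97 m and side slope z = 1.4: A = (b + zy)y = (5.97 + 1.4×4.4)×4.4 = 53.37 m²; P = b + 2y√(1+z²) = 5.97 + 2×4.4×1.72 = 21.11 m.
Hydraulic radius R = A/P = 53.37/21.11 = 2.528 m.
Manning's equation: Q = (1/n) A R^(2/3) S^(1/2) = (1/0.023) × 53.37 × 2.528^(2/3) × 0.02^(1/2) = 609 m³/s.

Q = 609 m³/s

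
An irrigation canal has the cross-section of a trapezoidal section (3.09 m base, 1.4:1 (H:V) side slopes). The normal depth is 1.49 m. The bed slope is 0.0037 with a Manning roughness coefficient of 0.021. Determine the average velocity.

V = 2.78 m/s

With bottom width b = 3.09 m and side slope z = 1.4: A = (b + zy)y = (3.09 + 1.4×1.49)×1.49 = 7.712 m²; P = b + 2y√(1+z²) = 3.09 + 2×1.49×1.72 = 8.217 m.
Hydraulic radius R = A/P = 7.712/8.217 = 0.9386 m.
From Manning's equation, V = (1/n) R^(2/3) S^(1/2) = (1/0.021) × 0.9386^(2/3) × 0.0037^(1/2) = 2.78 m/s.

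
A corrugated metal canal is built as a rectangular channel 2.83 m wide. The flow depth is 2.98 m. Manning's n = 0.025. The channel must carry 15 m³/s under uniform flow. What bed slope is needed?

Flow area A = b·y = 2.83 × 2.98 = 8.433 m². Wetted perimeter P = b + 2y = 2.83 + 2×2.98 = 8.79 m.
Hydraulic radius R = A/P = 8.433/8.79 = 0.9594 m.
From Manning's equation, S = [nQ / (1 A R^(2/3))]² = [0.025 × 15 / (1 × 8.433 × 0.9594^(2/3))]² = 0.00209.

S = 0.00209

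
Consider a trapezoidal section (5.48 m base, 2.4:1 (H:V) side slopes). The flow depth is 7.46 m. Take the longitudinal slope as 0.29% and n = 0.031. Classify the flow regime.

With bottom width b = 5.48 m and side slope z = 2.4: A = (b + zy)y = (5.48 + 2.4×7.46)×7.46 = 174.4 m²; P = b + 2y√(1+z²) = 5.48 + 2×7.46×2.6 = 44.27 m.
Hydraulic radius R = A/P = 174.4/44.27 = 3.94 m.
V = (1/n) R^(2/3) √S = (1/0.031) × 3.94^(2/3) × √0.0029 = 4.334 m/s. Hydraulic depth D_h = A/T = 174.4/41.29 = 4.225 m.
Froude number Fr = V/√(g·D_h) = 4.334/√(9.81×4.225) = 0.673, which is less than 1, so the flow is subcritical.

subcritical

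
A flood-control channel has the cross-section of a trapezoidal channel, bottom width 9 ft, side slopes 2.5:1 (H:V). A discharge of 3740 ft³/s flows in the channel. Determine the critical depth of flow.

y_c = 9.06 ft

At critical depth, Q² T / (g A³) = 1, i.e. A³/T = Q²/g = 3740²/32.2 = 434400.
Try y = 10.6 ft: A³/T = 859400 — too large.
Try y = 7.5 ft: A³/T = 193900 — too small.
Try y = 9.06 ft: A³/T = 434200 — matches.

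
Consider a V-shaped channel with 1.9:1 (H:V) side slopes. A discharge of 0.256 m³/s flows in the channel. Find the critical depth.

At critical depth, Q² T / (g A³) = 1, i.e. A³/T = Q²/g = 0.256²/9.81 = 0.006681.
At y = 0.242 m: A³/T = 0.001498 — short.
At y = 0.381 m: A³/T = 0.01449 — over.
At y = 0.326 m: A³/T = 0.006646 — matches.

y_c = 0.326 m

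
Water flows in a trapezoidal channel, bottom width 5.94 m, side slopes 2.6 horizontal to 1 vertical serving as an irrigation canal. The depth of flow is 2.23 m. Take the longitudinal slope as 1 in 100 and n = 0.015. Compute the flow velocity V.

With bottom width b = 5.94 m and side slope z = 2.6: A = (b + zy)y = (5.94 + 2.6×2.23)×2.23 = 26.18 m²; P = b + 2y√(1+z²) = 5.94 + 2×2.23×2.786 = 18.36 m.
Hydraulic radius R = A/P = 26.18/18.36 = 1.425 m.
From Manning's equation, V = (1/n) R^(2/3) S^(1/2) = (1/0.015) × 1.425^(2/3) × 0.01^(1/2) = 8.44 m/s.

V = 8.44 m/s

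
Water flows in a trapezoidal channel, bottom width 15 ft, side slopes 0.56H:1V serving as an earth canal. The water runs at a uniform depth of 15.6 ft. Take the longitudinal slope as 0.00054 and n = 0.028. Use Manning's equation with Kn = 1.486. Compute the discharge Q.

With bottom width b = 15 ft and side slope z = 0.56: A = (b + zy)y = (15 + 0.56×15.6)×15.6 = 370.3 ft²; P = b + 2y√(1+z²) = 15 + 2×15.6×1.146 = 50.76 ft.
Hydraulic radius R = A/P = 370.3/50.76 = 7.295 ft.
Manning's equation: Q = (1.486/n) A R^(2/3) S^(1/2) = (1.486/0.028) × 370.3 × 7.295^(2/3) × 0.00054^(1/2) = 1720 ft³/s.

Q = 1720 ft³/s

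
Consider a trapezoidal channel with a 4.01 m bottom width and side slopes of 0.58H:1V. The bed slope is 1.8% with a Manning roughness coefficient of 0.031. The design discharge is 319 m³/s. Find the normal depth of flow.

y_n = 5.64 m

Manning's equation rearranged: A R^(2/3) = nQ / (1·√S) = 0.031 × 319 / (√0.018) = 73.71.
Trying y = 7.11 m: A R^(2/3) = 115.7 — over.
Trying y = 4.42 m: A R^(2/3) = 46.76 — short.
Trying y = 5.64 m: A R^(2/3) = 73.79 — matches.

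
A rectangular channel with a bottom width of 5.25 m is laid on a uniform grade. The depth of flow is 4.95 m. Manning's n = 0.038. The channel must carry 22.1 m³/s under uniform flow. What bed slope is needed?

Flow area A = b·y = 5.25 × 4.95 = 25.99 m². Wetted perimeter P = b + 2y = 5.25 + 2×4.95 = 15.15 m.
Hydraulic radius R = A/P = 25.99/15.15 = 1.715 m.
From Manning's equation, S = [nQ / (1 A R^(2/3))]² = [0.038 × 22.1 / (1 × 25.99 × 1.715^(2/3))]² = 0.000509.

S = 0.000509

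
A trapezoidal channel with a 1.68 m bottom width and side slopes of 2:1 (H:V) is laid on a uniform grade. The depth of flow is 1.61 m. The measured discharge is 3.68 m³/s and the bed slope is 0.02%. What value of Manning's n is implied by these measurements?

With bottom width b = 1.68 m and side slope z = 2: A = (b + zy)y = (1.68 + 2×1.61)×1.61 = 7.889 m²; P = b + 2y√(1+z²) = 1.68 + 2×1.61×2.236 = 8.88 m.
Hydraulic radius R = A/P = 7.889/8.88 = 0.8884 m.
Rearranging Manning's equation: n = (1/Q) A R^(2/3) S^(1/2) = (1/3.68) × 7.889 × 0.8884^(2/3) × √0.0002 = 0.028.

n = 0.028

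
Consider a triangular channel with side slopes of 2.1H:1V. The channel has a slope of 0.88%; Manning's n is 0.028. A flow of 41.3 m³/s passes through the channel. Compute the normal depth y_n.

y_n = 2.37 m

Manning's equation rearranged: A R^(2/3) = nQ / (1·√S) = 0.028 × 41.3 / (√0.0088) = 12.33.
At y = 2.66 m: A R^(2/3) = 16.79 — high.
At y = 1.93 m: A R^(2/3) = 7.136 — low.
At y = 2.37 m: A R^(2/3) = 12.34 — close enough.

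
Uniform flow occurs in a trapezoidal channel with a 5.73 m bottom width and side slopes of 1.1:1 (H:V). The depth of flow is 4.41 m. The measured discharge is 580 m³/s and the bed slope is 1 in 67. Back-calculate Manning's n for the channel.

n = 0.018

With bottom width b = 5.73 m and side slope z = 1.1: A = (b + zy)y = (5.73 + 1.1×4.41)×4.41 = 46.66 m²; P = b + 2y√(1+z²) = 5.73 + 2×4.41×1.487 = 18.84 m.
Hydraulic radius R = A/P = 46.66/18.84 = 2.477 m.
Rearranging Manning's equation: n = (1/Q) A R^(2/3) S^(1/2) = (1/580) × 46.66 × 2.477^(2/3) × √0.01493 = 0.018.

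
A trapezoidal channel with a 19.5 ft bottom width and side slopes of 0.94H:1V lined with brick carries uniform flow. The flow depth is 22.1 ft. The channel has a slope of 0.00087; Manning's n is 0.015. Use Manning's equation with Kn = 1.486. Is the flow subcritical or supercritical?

subcritical

With bottom width b = 19.5 ft and side slope z = 0.94: A = (b + zy)y = (19.5 + 0.94×22.1)×22.1 = 890.1 ft²; P = b + 2y√(1+z²) = 19.5 + 2×22.1×1.372 = 80.16 ft.
Hydraulic radius R = A/P = 890.1/80.16 = 11.1 ft.
V = (1.486/n) R^(2/3) √S = (1.486/0.015) × 11.1^(2/3) × √0.00087 = 14.54 ft/s. Hydraulic depth D_h = A/T = 890.1/61.05 = 14.58 ft.
Froude number Fr = V/√(g·D_h) = 14.54/√(32.2×14.58) = 0.671, which is less than 1, so the flow is subcritical.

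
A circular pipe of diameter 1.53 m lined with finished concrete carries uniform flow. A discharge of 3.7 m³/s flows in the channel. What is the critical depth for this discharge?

y_c = 0.996 m

At critical depth, Q² T / (g A³) = 1, i.e. A³/T = Q²/g = 3.7²/9.81 = 1.396.
Try y = 0.82 m: A³/T = 0.6619 — short.
Try y = 1.19 m: A³/T = 2.839 — over.
Try y = 0.996 m: A³/T = 1.395 — close enough.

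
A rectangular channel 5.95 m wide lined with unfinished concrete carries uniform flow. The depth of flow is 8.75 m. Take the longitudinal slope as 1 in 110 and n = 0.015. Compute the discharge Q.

Flow area A = b·y = 5.95 × 8.75 = 52.06 m². Wetted perimeter P = b + 2y = 5.95 + 2×8.75 = 23.45 m.
Hydraulic radius R = A/P = 52.06/23.45 = 2.22 m.
Manning's equation: Q = (1/n) A R^(2/3) S^(1/2) = (1/0.015) × 52.06 × 2.22^(2/3) × 0.009091^(1/2) = 563 m³/s.

Q = 563 m³/s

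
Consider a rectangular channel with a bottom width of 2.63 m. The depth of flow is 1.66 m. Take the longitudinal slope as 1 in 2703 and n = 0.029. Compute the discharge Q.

Q = 2.36 m³/s

Flow area A = b·y = 2.63 × 1.66 = 4.366 m². Wetted perimeter P = b + 2y = 2.63 + 2×1.66 = 5.95 m.
Hydraulic radius R = A/P = 4.366/5.95 = 0.7337 m.
Manning's equation: Q = (1/n) A R^(2/3) S^(1/2) = (1/0.029) × 4.366 × 0.7337^(2/3) × 0.00037^(1/2) = 2.36 m³/s.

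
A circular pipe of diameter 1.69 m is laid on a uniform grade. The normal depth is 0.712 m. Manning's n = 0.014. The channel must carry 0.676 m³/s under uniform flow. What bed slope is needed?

S = 0.000409

For a circular section of diameter D = 1.69 m at depth y = 0.712 m, the central angle is θ = 2 arccos(1 − 2y/D) = 2.825 rad. Then A = (D²/8)(θ − sin θ) = 0.8977 m² and P = Dθ/2 = 2.388 m.
Hydraulic radius R = A/P = 0.8977/2.388 = 0.376 m.
From Manning's equation, S = [nQ / (1 A R^(2/3))]² = [0.014 × 0.676 / (1 × 0.8977 × 0.376^(2/3))]² = 0.000409.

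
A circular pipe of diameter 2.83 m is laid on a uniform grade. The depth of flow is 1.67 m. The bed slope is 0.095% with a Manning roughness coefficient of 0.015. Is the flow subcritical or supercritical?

subcritical

For a circular section of diameter D = 2.83 m at depth y = 1.67 m, the central angle is θ = 2 arccos(1 − 2y/D) = 3.504 rad. Then A = (D²/8)(θ − sin θ) = 3.863 m² and P = Dθ/2 = 4.958 m.
Hydraulic radius R = A/P = 3.863/4.958 = 0.7791 m.
V = (1/n) R^(2/3) √S = (1/0.015) × 0.7791^(2/3) × √0.00095 = 1.74 m/s. Hydraulic depth D_h = A/T = 3.863/2.784 = 1.388 m.
Froude number Fr = V/√(g·D_h) = 1.74/√(9.81×1.388) = 0.472, which is less than 1, so the flow is subcritical.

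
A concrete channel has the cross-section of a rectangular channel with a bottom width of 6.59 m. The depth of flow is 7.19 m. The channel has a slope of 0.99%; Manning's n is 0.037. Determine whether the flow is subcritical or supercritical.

subcritical

Flow area A = b·y = 6.59 × 7.19 = 47.38 m². Wetted perimeter P = b + 2y = 6.59 + 2×7.19 = 20.97 m.
Hydraulic radius R = A/P = 47.38/20.97 = 2.26 m.
V = (1/n) R^(2/3) √S = (1/0.037) × 2.26^(2/3) × √0.0099 = 4.63 m/s. Hydraulic depth D_h = A/T = 47.38/6.59 = 7.19 m.
Froude number Fr = V/√(g·D_h) = 4.63/√(9.81×7.19) = 0.551, which is less than 1, so the flow is subcritical.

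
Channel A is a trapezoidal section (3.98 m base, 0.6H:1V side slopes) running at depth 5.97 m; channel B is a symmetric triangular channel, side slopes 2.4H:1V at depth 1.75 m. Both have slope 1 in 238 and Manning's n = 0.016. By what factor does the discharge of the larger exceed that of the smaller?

13.1

Channel A: With bottom width b = 3.98 m and side slope z = 0.6: A = (b + zy)y = (3.98 + 0.6×5.97)×5.97 = 45.15 m²; P = b + 2y√(1+z²) = 3.98 + 2×5.97×1.166 = 17.9 m. Hydraulic radius R = A/P = 45.15/17.9 = 2.521 m. Q_A = (1/0.016)·45.15·2.521^(2/3)·√0.004202 = 338.8 m³/s.
Channel B: For a triangular section with side slope z = 2.4: A = zy² = 2.4×1.75² = 7.35 m²; P = 2y√(1+z²) = 2×1.75×2.6 = 9.1 m. Hydraulic radius R = A/P = 7.35/9.1 = 0.8077 m. Q_B = (1/0.016)·7.35·0.8077^(2/3)·√0.004202 = 25.83 m³/s.
The larger discharge is 338.8 m³/s and the smaller is 25.83 m³/s; the ratio is 13.1.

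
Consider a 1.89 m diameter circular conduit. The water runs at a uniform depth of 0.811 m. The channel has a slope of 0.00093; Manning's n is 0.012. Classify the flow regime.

For a circular section of diameter D = 1.89 m at depth y = 0.811 m, the central angle is θ = 2 arccos(1 − 2y/D) = 2.857 rad. Then A = (D²/8)(θ − sin θ) = 1.15 m² and P = Dθ/2 = 2.7 m.
Hydraulic radius R = A/P = 1.15/2.7 = 0.4261 m.
V = (1/n) R^(2/3) √S = (1/0.012) × 0.4261^(2/3) × √0.00093 = 1.439 m/s. Hydraulic depth D_h = A/T = 1.15/1.871 = 0.6149 m.
Froude number Fr = V/√(g·D_h) = 1.439/√(9.81×0.6149) = 0.586, which is less than 1, so the flow is subcritical.

subcritical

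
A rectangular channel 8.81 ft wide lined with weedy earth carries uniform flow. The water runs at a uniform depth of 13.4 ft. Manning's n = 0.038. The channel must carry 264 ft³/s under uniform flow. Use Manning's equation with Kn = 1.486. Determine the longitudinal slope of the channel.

Flow area A = b·y = 8.81 × 13.4 = 118.1 ft². Wetted perimeter P = b + 2y = 8.81 + 2×13.4 = 35.61 ft.
Hydraulic radius R = A/P = 118.1/35.61 = 3.315 ft.
From Manning's equation, S = [nQ / (1.486 A R^(2/3))]² = [0.038 × 264 / (1.486 × 118.1 × 3.315^(2/3))]² = 0.000662.

S = 0.000662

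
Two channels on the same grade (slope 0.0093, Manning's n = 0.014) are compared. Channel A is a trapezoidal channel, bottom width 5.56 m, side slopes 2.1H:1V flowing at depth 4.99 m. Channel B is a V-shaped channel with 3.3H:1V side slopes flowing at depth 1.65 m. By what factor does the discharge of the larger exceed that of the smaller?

20.6

Channel A: With bottom width b = 5.56 m and side slope z = 2.1: A = (b + zy)y = (5.56 + 2.1×4.99)×4.99 = 80.03 m²; P = b + 2y√(1+z²) = 5.56 + 2×4.99×2.326 = 28.77 m. Hydraulic radius R = A/P = 80.03/28.77 = 2.782 m. Q_A = (1/0.014)·80.03·2.782^(2/3)·√0.0093 = 1090 m³/s.
Channel B: For a triangular section with side slope z = 3.3: A = zy² = 3.3×1.65² = 8.984 m²; P = 2y√(1+z²) = 2×1.65×3.448 = 11.38 m. Hydraulic radius R = A/P = 8.984/11.38 = 0.7895 m. Q_B = (1/0.014)·8.984·0.7895^(2/3)·√0.0093 = 52.87 m³/s.
The larger discharge is 1090 m³/s and the smaller is 52.87 m³/s; the ratio is 20.6.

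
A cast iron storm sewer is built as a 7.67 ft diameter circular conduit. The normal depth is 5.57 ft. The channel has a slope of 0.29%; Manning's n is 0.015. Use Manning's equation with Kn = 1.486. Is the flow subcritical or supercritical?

subcritical

For a circular section of diameter D = 7.67 ft at depth y = 5.57 ft, the central angle is θ = 2 arccos(1 − 2y/D) = 4.081 rad. Then A = (D²/8)(θ − sin θ) = 35.94 ft² and P = Dθ/2 = 15.65 ft.
Hydraulic radius R = A/P = 35.94/15.65 = 2.297 ft.
V = (1.486/n) R^(2/3) √S = (1.486/0.015) × 2.297^(2/3) × √0.0029 = 9.287 ft/s. Hydraulic depth D_h = A/T = 35.94/6.84 = 5.254 ft.
Froude number Fr = V/√(g·D_h) = 9.287/√(32.2×5.254) = 0.714, which is less than 1, so the flow is subcritical.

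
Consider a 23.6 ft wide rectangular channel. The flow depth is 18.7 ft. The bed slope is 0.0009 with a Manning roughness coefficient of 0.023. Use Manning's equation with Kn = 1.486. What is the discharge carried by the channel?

Flow area A = b·y = 23.6 × 18.7 = 441.3 ft². Wetted perimeter P = b + 2y = 23.6 + 2×18.7 = 61 ft.
Hydraulic radius R = A/P = 441.3/61 = 7.235 ft.
Manning's equation: Q = (1.486/n) A R^(2/3) S^(1/2) = (1.486/0.023) × 441.3 × 7.235^(2/3) × 0.0009^(1/2) = 3200 ft³/s.

Q = 3200 ft³/s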